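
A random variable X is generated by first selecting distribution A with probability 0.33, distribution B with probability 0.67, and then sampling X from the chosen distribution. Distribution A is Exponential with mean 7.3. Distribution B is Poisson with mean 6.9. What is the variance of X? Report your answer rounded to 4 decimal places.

Per component, A: μ=7.3, E[X²]=106.58; B: μ=6.9, E[X²]=54.51.
E[X] = 0.33·7.3 + 0.67·6.9 = 7.032.
E[X²] = 0.33·106.58 + 0.67·54.51 = 71.6931.
Var(X) = E[X²] − (E[X])² = 71.6931 − 49.449 = 22.2441.

22.2441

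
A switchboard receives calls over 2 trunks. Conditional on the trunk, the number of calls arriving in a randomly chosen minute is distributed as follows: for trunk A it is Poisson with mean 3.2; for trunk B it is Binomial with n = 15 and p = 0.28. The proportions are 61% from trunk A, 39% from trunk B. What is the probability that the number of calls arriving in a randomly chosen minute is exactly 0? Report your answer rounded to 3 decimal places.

Conditional on each trunk, P(X = 0): A: 0.0407622; B: 0.00724415.
By total probability, P(X = 0) = 0.61·0.0407622 + 0.39·0.00724415 = 0.0276902.

0.028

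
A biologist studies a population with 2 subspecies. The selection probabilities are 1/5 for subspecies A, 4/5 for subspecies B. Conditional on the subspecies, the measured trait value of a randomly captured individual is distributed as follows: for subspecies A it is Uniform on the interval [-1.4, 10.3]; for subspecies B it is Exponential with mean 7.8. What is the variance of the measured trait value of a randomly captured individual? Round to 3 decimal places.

52.749

Per component, A: μ=4.45, E[X²]=31.21; B: μ=7.8, E[X²]=121.68.
E[X] = 0.2·4.45 + 0.8·7.8 = 7.13.
E[X²] = 0.2·31.21 + 0.8·121.68 = 103.586.
Var(X) = E[X²] − (E[X])² = 103.586 − 50.8369 = 52.7491.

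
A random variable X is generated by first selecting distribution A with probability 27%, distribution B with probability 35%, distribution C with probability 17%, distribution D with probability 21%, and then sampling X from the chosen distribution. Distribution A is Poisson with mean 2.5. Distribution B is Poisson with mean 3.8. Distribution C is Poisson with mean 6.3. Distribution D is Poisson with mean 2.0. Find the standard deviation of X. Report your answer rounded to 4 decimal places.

Per component, A: μ=2.5, E[X²]=8.75; B: μ=3.8, E[X²]=18.24; C: μ=6.3, E[X²]=45.99; D: μ=2, E[X²]=6.
E[X] = 0.27·2.5 + 0.35·3.8 + 0.17·6.3 + 0.21·2 = 3.496.
E[X²] = 0.27·8.75 + 0.35·18.24 + 0.17·45.99 + 0.21·6 = 17.8248.
Var(X) = E[X²] − (E[X])² = 17.8248 − 12.222 = 5.60278.
SD(X) = √5.60278 = 2.36702.

2.3670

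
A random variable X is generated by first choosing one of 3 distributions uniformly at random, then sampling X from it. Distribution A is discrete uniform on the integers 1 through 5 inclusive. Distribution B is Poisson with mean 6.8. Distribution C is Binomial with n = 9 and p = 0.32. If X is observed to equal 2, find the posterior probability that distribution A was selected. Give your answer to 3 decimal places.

Likelihoods P(X=2 | ·): A: 0.2; B: 0.0257505; C: 0.247836.
Posterior ∝ prior × likelihood. Numerator for A: 0.333333·0.2 = 0.0666667.
Normalizing constant: 0.333333·0.2 + 0.333333·0.0257505 + 0.333333·0.247836 = 0.157862.
P(A | observation) = 0.0666667 / 0.157862 = 0.422309.

0.422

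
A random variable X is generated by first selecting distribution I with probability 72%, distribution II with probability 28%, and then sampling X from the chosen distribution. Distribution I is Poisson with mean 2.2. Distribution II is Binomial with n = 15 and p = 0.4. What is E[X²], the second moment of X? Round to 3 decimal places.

16.157

For each component E[X²] = Var + (mean)², giving I: 7.04; II: 39.6.
Overall E[X²] = 0.72·7.04 + 0.28·39.6 = 16.1568.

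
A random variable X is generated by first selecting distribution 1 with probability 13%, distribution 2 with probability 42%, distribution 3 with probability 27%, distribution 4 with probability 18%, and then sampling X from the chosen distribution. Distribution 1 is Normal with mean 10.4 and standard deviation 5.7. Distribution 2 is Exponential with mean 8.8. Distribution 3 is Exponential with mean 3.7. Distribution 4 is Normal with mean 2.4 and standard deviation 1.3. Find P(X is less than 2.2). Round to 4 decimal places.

Conditional on each component, P(X < 2.2): 1: 0.0751324; 2: 0.221199; 3: 0.448214; 4: 0.438866.
By total probability, P(X < 2.2) = 0.13·0.0751324 + 0.42·0.221199 + 0.27·0.448214 + 0.18·0.438866 = 0.302684.

0.3027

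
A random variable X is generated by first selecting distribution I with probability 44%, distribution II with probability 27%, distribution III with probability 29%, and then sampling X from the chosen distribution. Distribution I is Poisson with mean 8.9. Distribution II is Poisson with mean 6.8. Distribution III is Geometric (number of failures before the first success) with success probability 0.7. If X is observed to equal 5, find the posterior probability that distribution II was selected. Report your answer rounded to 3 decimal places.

0.562

Likelihoods P(X=5 | ·): I: 0.063467; II: 0.134946; III: 0.001701.
Posterior ∝ prior × likelihood. Numerator for II: 0.27·0.134946 = 0.0364355.
Normalizing constant: 0.44·0.063467 + 0.27·0.134946 + 0.29·0.001701 = 0.0648543.
P(II | observation) = 0.0364355 / 0.0648543 = 0.561806.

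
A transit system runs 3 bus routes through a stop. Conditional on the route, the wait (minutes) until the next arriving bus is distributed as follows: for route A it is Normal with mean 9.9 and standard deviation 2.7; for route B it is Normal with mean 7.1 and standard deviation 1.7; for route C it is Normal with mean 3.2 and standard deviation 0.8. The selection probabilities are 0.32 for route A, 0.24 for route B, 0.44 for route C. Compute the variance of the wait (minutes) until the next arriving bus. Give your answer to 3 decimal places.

11.837

Per component, A: μ=9.9, E[X²]=105.3; B: μ=7.1, E[X²]=53.3; C: μ=3.2, E[X²]=10.88.
E[X] = 0.32·9.9 + 0.24·7.1 + 0.44·3.2 = 6.28.
E[X²] = 0.32·105.3 + 0.24·53.3 + 0.44·10.88 = 51.2752.
Var(X) = E[X²] − (E[X])² = 51.2752 − 39.4384 = 11.8368.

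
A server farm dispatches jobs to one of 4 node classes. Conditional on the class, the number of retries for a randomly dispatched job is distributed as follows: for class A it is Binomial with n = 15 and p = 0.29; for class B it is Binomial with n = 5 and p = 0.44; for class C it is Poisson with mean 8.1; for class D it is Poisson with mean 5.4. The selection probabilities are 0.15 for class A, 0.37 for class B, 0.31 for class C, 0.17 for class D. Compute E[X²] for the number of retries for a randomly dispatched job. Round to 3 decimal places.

For each component E[X²] = Var + (mean)², giving A: 22.011; B: 6.072; C: 73.71; D: 34.56.
Overall E[X²] = 0.15·22.011 + 0.37·6.072 + 0.31·73.71 + 0.17·34.56 = 34.2736.

34.274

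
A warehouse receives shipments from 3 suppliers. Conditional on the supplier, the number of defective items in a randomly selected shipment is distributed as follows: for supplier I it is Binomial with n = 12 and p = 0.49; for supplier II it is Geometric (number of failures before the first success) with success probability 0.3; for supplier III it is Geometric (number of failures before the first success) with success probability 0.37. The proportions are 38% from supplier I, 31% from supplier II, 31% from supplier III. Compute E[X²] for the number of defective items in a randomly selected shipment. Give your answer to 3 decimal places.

20.702

For each component E[X²] = Var + (mean)², giving I: 37.5732; II: 13.2222; III: 7.5011.
Overall E[X²] = 0.38·37.5732 + 0.31·13.2222 + 0.31·7.5011 = 20.702.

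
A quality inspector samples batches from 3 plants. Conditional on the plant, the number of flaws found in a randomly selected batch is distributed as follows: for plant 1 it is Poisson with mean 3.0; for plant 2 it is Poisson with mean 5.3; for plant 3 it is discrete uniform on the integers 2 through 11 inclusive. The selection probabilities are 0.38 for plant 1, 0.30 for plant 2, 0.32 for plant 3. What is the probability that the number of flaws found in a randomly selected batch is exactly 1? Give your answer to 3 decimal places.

Conditional on each plant, P(X = 1): 1: 0.149361; 2: 0.0264554; 3: 0.
By total probability, P(X = 1) = 0.38·0.149361 + 0.3·0.0264554 + 0.32·0 = 0.0646939.

0.065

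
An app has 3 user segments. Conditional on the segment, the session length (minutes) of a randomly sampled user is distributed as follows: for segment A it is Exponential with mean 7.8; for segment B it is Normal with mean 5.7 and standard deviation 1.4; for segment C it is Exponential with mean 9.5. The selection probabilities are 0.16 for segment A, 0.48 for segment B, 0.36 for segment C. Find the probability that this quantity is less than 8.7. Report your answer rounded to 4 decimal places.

Conditional on each segment, P(X < 8.7): A: 0.672211; B: 0.983938; C: 0.599799.
By total probability, P(X < 8.7) = 0.16·0.672211 + 0.48·0.983938 + 0.36·0.599799 = 0.795772.

0.7958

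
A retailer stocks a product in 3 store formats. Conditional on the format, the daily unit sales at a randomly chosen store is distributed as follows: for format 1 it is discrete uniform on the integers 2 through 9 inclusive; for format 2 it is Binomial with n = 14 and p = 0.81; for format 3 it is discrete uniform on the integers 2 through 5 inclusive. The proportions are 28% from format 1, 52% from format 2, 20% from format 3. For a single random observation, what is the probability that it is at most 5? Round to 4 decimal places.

0.3401

Conditional on each format, P(X ≤ 5): 1: 0.5; 2: 0.000254063; 3: 1.
By total probability, P(X ≤ 5) = 0.28·0.5 + 0.52·0.000254063 + 0.2·1 = 0.340132.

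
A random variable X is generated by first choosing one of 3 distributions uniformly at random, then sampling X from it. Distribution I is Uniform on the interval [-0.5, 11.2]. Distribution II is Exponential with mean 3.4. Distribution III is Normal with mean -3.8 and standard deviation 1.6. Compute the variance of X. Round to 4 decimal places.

Per component, I: μ=5.35, E[X²]=40.03; II: μ=3.4, E[X²]=23.12; III: μ=-3.8, E[X²]=17.
E[X] = 0.333333·5.35 + 0.333333·3.4 + 0.333333·-3.8 = 1.65.
E[X²] = 0.333333·40.03 + 0.333333·23.12 + 0.333333·17 = 26.7167.
Var(X) = E[X²] − (E[X])² = 26.7167 − 2.7225 = 23.9942.

23.9942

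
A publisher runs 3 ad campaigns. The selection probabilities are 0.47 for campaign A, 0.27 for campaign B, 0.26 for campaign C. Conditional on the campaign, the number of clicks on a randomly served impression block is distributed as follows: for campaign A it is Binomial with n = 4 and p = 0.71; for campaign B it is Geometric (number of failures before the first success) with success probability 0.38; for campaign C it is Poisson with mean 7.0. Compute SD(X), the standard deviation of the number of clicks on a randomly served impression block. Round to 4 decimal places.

2.7730

Per component, A: μ=2.84, E[X²]=8.8892; B: μ=1.63158, E[X²]=6.95568; C: μ=7, E[X²]=56.
E[X] = 0.47·2.84 + 0.27·1.63158 + 0.26·7 = 3.59533.
E[X²] = 0.47·8.8892 + 0.27·6.95568 + 0.26·56 = 20.616.
Var(X) = E[X²] − (E[X])² = 20.616 − 12.9264 = 7.68959.
SD(X) = √7.68959 = 2.77301.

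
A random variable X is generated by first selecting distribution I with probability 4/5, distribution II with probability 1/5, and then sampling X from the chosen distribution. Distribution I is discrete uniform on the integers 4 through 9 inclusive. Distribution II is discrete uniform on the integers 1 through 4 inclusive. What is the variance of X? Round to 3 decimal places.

Per component, I: μ=6.5, E[X²]=45.1667; II: μ=2.5, E[X²]=7.5.
E[X] = 0.8·6.5 + 0.2·2.5 = 5.7.
E[X²] = 0.8·45.1667 + 0.2·7.5 = 37.6333.
Var(X) = E[X²] − (E[X])² = 37.6333 − 32.49 = 5.14333.

5.143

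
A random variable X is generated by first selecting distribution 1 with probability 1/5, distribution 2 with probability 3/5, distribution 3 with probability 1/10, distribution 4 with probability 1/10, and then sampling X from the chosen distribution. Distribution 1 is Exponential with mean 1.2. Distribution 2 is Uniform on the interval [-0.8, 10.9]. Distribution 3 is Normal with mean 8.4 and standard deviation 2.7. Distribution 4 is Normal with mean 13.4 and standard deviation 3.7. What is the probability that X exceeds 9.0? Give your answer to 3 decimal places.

0.227

Conditional on each component, P(X > 9.0): 1: 0.000553084; 2: 0.162393; 3: 0.41207; 4: 0.882817.
By total probability, P(X > 9.0) = 0.2·0.000553084 + 0.6·0.162393 + 0.1·0.41207 + 0.1·0.882817 = 0.227035.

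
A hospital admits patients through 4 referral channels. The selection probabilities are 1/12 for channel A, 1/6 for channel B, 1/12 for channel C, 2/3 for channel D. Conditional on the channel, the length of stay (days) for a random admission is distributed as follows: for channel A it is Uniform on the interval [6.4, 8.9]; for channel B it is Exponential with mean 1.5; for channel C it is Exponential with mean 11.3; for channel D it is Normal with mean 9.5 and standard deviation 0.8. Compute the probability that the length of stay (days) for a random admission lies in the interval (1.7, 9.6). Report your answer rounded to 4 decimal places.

Conditional on each channel, P(1.7 < X < 9.6): A: 1; B: 0.320297; C: 0.432723; D: 0.549738.
By total probability, P(1.7 < X < 9.6) = 0.0833333·1 + 0.166667·0.320297 + 0.0833333·0.432723 + 0.666667·0.549738 = 0.539269.

0.5393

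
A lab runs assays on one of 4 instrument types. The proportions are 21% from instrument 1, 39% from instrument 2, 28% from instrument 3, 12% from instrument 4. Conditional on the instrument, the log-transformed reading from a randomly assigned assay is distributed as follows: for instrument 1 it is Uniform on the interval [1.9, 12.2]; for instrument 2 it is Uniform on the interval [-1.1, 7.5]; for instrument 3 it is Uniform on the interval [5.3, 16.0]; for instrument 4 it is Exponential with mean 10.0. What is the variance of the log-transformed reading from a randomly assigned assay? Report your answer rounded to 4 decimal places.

29.3661

Per component, 1: μ=7.05, E[X²]=58.5433; 2: μ=3.2, E[X²]=16.4033; 3: μ=10.65, E[X²]=122.963; 4: μ=10, E[X²]=200.
E[X] = 0.21·7.05 + 0.39·3.2 + 0.28·10.65 + 0.12·10 = 6.9105.
E[X²] = 0.21·58.5433 + 0.39·16.4033 + 0.28·122.963 + 0.12·200 = 77.1211.
Var(X) = E[X²] − (E[X])² = 77.1211 − 47.755 = 29.3661.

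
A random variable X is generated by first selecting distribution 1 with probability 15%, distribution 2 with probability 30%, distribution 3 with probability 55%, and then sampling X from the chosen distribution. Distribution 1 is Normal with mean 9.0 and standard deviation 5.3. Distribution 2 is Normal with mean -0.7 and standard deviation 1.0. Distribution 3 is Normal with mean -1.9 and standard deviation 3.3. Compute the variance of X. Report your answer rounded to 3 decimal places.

Per component, 1: μ=9, E[X²]=109.09; 2: μ=-0.7, E[X²]=1.49; 3: μ=-1.9, E[X²]=14.5.
E[X] = 0.15·9 + 0.3·-0.7 + 0.55·-1.9 = 0.095.
E[X²] = 0.15·109.09 + 0.3·1.49 + 0.55·14.5 = 24.7855.
Var(X) = E[X²] − (E[X])² = 24.7855 − 0.009025 = 24.7765.

24.776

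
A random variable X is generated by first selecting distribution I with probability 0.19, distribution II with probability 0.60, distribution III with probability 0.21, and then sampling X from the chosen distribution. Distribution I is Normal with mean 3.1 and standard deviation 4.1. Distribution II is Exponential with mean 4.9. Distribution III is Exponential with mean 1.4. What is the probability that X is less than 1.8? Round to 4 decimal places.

0.4078

Conditional on each component, P(X < 1.8): I: 0.375594; II: 0.307431; III: 0.723547.
By total probability, P(X < 1.8) = 0.19·0.375594 + 0.6·0.307431 + 0.21·0.723547 = 0.407766.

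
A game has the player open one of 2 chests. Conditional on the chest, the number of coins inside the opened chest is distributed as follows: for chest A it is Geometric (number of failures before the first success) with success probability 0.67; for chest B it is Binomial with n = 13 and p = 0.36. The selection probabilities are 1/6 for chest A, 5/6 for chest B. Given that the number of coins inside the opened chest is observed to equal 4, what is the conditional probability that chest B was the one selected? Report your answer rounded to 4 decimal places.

Likelihoods P(X=4 | ·): A: 0.00794567; B: 0.216339.
Posterior ∝ prior × likelihood. Numerator for B: 0.833333·0.216339 = 0.180283.
Normalizing constant: 0.166667·0.00794567 + 0.833333·0.216339 = 0.181607.
P(B | observation) = 0.180283 / 0.181607 = 0.992708.

0.9927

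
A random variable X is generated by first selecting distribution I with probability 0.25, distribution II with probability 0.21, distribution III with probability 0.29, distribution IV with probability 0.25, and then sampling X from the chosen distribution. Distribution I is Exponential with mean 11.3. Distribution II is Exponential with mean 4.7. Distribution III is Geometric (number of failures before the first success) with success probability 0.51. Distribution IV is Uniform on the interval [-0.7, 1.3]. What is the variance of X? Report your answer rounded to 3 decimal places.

56.690

Per component, I: μ=11.3, E[X²]=255.38; II: μ=4.7, E[X²]=44.18; III: μ=0.960784, E[X²]=2.807; IV: μ=0.3, E[X²]=0.423333.
E[X] = 0.25·11.3 + 0.21·4.7 + 0.29·0.960784 + 0.25·0.3 = 4.16563.
E[X²] = 0.25·255.38 + 0.21·44.18 + 0.29·2.807 + 0.25·0.423333 = 74.0427.
Var(X) = E[X²] − (E[X])² = 74.0427 − 17.3525 = 56.6902.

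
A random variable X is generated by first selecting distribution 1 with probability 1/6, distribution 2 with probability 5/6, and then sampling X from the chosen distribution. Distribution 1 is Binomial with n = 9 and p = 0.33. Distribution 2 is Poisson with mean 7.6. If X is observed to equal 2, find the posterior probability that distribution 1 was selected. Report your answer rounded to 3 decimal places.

0.767

Likelihoods P(X=2 | ·): 1: 0.237604; 2: 0.014453.
Posterior ∝ prior × likelihood. Numerator for 1: 0.166667·0.237604 = 0.0396007.
Normalizing constant: 0.166667·0.237604 + 0.833333·0.014453 = 0.0516449.
P(1 | observation) = 0.0396007 / 0.0516449 = 0.766788.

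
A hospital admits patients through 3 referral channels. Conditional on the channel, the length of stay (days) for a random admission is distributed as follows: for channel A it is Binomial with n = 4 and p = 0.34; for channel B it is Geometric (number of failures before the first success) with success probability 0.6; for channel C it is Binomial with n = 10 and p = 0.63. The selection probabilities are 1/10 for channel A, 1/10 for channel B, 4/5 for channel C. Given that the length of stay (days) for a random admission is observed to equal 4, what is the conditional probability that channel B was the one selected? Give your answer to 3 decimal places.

0.022

Likelihoods P(X=4 | ·): A: 0.0133634; B: 0.01536; C: 0.0848774.
Posterior ∝ prior × likelihood. Numerator for B: 0.1·0.01536 = 0.001536.
Normalizing constant: 0.1·0.0133634 + 0.1·0.01536 + 0.8·0.0848774 = 0.0707742.
P(B | observation) = 0.001536 / 0.0707742 = 0.0217028.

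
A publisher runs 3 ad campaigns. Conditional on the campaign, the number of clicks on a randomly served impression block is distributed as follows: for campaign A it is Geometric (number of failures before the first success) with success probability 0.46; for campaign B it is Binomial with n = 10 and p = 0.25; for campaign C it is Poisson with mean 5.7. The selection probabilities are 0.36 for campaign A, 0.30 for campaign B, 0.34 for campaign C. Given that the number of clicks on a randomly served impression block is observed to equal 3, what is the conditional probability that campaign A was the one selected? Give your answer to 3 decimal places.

0.191

Likelihoods P(X=3 | ·): A: 0.0724334; B: 0.250282; C: 0.103275.
Posterior ∝ prior × likelihood. Numerator for A: 0.36·0.0724334 = 0.026076.
Normalizing constant: 0.36·0.0724334 + 0.3·0.250282 + 0.34·0.103275 = 0.136274.
P(A | observation) = 0.026076 / 0.136274 = 0.19135.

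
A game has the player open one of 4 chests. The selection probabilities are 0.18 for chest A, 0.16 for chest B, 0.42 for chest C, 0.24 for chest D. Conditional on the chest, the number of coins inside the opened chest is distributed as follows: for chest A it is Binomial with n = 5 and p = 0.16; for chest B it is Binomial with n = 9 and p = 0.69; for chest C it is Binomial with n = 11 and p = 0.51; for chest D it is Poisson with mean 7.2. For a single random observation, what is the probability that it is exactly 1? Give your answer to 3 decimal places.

0.075

Conditional on each chest, P(X = 1): A: 0.398297; B: 0.000529645; C: 0.00447635; D: 0.00537542.
By total probability, P(X = 1) = 0.18·0.398297 + 0.16·0.000529645 + 0.42·0.00447635 + 0.24·0.00537542 = 0.0749484.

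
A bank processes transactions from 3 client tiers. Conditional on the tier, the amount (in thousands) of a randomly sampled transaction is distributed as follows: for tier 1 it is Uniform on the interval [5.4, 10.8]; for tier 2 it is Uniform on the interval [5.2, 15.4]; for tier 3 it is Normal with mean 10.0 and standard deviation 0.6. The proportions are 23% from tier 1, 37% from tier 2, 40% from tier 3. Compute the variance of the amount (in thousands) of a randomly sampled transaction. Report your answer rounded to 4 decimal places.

4.6681

Per component, 1: μ=8.1, E[X²]=68.04; 2: μ=10.3, E[X²]=114.76; 3: μ=10, E[X²]=100.36.
E[X] = 0.23·8.1 + 0.37·10.3 + 0.4·10 = 9.674.
E[X²] = 0.23·68.04 + 0.37·114.76 + 0.4·100.36 = 98.2544.
Var(X) = E[X²] − (E[X])² = 98.2544 − 93.5863 = 4.66812.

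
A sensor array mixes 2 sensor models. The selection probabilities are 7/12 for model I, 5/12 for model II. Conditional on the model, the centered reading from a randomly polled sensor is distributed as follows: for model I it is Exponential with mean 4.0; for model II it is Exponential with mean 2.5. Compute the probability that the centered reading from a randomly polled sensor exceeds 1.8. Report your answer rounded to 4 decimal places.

0.5748

Conditional on each model, P(X > 1.8): I: 0.637628; II: 0.486752.
By total probability, P(X > 1.8) = 0.583333·0.637628 + 0.416667·0.486752 = 0.574763.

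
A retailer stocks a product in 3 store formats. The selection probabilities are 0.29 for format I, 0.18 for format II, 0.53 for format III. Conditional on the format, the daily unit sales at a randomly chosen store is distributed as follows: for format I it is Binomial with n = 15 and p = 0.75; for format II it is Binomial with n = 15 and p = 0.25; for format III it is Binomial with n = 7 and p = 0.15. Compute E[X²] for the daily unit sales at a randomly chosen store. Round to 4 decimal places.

For each component E[X²] = Var + (mean)², giving I: 129.375; II: 16.875; III: 1.995.
Overall E[X²] = 0.29·129.375 + 0.18·16.875 + 0.53·1.995 = 41.6136.

41.6136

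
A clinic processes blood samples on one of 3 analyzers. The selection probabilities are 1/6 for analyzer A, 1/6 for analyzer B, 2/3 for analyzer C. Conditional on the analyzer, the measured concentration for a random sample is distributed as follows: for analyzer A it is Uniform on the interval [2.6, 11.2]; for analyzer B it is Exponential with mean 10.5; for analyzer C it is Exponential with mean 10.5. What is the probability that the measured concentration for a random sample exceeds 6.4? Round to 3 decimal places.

0.546

Conditional on each analyzer, P(X > 6.4): A: 0.55814; B: 0.54361; C: 0.54361.
By total probability, P(X > 6.4) = 0.166667·0.55814 + 0.166667·0.54361 + 0.666667·0.54361 = 0.546031.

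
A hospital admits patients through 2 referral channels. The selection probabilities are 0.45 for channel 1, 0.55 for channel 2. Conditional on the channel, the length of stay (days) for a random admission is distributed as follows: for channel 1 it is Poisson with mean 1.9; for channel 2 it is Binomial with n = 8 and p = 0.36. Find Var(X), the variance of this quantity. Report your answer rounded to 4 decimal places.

Per component, 1: μ=1.9, E[X²]=5.51; 2: μ=2.88, E[X²]=10.1376.
E[X] = 0.45·1.9 + 0.55·2.88 = 2.439.
E[X²] = 0.45·5.51 + 0.55·10.1376 = 8.05518.
Var(X) = E[X²] − (E[X])² = 8.05518 − 5.94872 = 2.10646.

2.1065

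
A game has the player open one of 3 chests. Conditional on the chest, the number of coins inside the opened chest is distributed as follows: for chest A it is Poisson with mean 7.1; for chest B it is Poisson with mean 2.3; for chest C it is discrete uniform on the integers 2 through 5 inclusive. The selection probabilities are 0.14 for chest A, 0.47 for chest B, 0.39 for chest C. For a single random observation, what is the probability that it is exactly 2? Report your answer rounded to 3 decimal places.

Conditional on each chest, P(X = 2): A: 0.0207968; B: 0.265185; C: 0.25.
By total probability, P(X = 2) = 0.14·0.0207968 + 0.47·0.265185 + 0.39·0.25 = 0.225048.

0.225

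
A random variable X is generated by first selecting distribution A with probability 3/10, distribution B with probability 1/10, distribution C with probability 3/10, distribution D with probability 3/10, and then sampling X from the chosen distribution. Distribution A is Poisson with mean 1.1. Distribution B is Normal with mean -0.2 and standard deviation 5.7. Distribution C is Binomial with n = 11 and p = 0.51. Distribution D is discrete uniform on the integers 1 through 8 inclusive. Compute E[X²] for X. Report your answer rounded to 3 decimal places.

21.862

For each component E[X²] = Var + (mean)², giving A: 2.31; B: 32.53; C: 34.221; D: 25.5.
Overall E[X²] = 0.3·2.31 + 0.1·32.53 + 0.3·34.221 + 0.3·25.5 = 21.8623.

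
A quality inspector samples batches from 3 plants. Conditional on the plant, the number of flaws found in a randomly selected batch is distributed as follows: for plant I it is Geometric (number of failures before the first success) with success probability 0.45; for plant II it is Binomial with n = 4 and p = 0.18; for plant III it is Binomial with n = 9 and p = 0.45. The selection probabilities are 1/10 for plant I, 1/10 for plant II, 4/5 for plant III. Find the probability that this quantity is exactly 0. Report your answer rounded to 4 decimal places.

0.0939

Conditional on each plant, P(X = 0): I: 0.45; II: 0.452122; III: 0.00460537.
By total probability, P(X = 0) = 0.1·0.45 + 0.1·0.452122 + 0.8·0.00460537 = 0.0938965.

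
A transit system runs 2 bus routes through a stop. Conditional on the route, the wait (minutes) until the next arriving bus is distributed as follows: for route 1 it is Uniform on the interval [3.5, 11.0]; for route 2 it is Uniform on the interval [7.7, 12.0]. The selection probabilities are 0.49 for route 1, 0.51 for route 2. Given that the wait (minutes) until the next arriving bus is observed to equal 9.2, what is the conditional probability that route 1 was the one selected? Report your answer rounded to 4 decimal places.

Likelihoods f(9.2 | ·): 1: 0.133333; 2: 0.232558.
Posterior ∝ prior × likelihood. Numerator for 1: 0.49·0.133333 = 0.0653333.
Normalizing constant: 0.49·0.133333 + 0.51·0.232558 = 0.183938.
P(1 | observation) = 0.0653333 / 0.183938 = 0.355192.

0.3552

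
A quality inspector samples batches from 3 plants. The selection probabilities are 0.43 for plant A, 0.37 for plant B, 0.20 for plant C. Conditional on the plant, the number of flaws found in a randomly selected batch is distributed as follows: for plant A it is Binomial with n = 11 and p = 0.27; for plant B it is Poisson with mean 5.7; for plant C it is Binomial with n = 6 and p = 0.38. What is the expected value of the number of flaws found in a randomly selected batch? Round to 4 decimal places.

3.8421

Component means — A: 2.97; B: 5.7; C: 2.28.
E[X] = 0.43·2.97 + 0.37·5.7 + 0.2·2.28 = 3.8421.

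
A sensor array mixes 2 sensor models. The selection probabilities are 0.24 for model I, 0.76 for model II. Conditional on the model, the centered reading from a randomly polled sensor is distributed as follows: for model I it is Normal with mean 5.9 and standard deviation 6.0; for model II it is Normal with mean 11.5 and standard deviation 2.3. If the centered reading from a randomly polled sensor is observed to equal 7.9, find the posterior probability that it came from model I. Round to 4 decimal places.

0.2805

Likelihoods f(7.9 | ·): I: 0.0628972; II: 0.0509556.
Posterior ∝ prior × likelihood. Numerator for I: 0.24·0.0628972 = 0.0150953.
Normalizing constant: 0.24·0.0628972 + 0.76·0.0509556 = 0.0538216.
P(I | observation) = 0.0150953 / 0.0538216 = 0.28047.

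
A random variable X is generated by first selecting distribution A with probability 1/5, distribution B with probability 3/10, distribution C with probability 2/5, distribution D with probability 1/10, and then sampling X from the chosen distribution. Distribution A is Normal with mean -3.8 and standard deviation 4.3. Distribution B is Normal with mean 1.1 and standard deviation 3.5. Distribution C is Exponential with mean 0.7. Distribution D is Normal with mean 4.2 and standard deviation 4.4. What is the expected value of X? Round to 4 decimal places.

Component means — A: -3.8; B: 1.1; C: 0.7; D: 4.2.
E[X] = 0.2·-3.8 + 0.3·1.1 + 0.4·0.7 + 0.1·4.2 = 0.27.

0.2700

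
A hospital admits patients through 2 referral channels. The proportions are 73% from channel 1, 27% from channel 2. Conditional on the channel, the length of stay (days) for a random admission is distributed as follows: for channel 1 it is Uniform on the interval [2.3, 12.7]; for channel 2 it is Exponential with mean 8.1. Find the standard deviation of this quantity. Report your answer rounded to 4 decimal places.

Per component, 1: μ=7.5, E[X²]=65.2633; 2: μ=8.1, E[X²]=131.22.
E[X] = 0.73·7.5 + 0.27·8.1 = 7.662.
E[X²] = 0.73·65.2633 + 0.27·131.22 = 83.0716.
Var(X) = E[X²] − (E[X])² = 83.0716 − 58.7062 = 24.3654.
SD(X) = √24.3654 = 4.93613.

4.9361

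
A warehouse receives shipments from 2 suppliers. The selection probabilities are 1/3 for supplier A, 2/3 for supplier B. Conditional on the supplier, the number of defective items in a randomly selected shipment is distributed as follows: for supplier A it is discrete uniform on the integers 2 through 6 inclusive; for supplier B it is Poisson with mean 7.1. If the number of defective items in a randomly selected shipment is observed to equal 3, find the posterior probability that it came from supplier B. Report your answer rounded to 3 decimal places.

0.330

Likelihoods P(X=3 | ·): A: 0.2; B: 0.049219.
Posterior ∝ prior × likelihood. Numerator for B: 0.666667·0.049219 = 0.0328127.
Normalizing constant: 0.333333·0.2 + 0.666667·0.049219 = 0.0994793.
P(B | observation) = 0.0328127 / 0.0994793 = 0.329844.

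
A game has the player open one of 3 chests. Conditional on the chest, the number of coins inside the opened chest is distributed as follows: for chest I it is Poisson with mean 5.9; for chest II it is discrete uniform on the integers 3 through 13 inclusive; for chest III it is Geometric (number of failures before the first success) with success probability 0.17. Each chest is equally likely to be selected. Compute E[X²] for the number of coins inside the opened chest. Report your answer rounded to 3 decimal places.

For each component E[X²] = Var + (mean)², giving I: 40.71; II: 74; III: 52.5571.
Overall E[X²] = 0.333333·40.71 + 0.333333·74 + 0.333333·52.5571 = 55.7557.

55.756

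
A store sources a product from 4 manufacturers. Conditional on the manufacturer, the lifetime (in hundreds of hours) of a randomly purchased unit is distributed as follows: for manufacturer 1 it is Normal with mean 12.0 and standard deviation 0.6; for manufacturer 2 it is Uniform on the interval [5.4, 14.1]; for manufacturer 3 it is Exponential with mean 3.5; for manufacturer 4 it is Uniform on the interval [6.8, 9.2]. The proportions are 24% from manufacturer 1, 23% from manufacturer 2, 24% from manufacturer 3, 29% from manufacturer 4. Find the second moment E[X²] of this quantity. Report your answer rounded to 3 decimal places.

82.541

For each component E[X²] = Var + (mean)², giving 1: 144.36; 2: 101.37; 3: 24.5; 4: 64.48.
Overall E[X²] = 0.24·144.36 + 0.23·101.37 + 0.24·24.5 + 0.29·64.48 = 82.5407.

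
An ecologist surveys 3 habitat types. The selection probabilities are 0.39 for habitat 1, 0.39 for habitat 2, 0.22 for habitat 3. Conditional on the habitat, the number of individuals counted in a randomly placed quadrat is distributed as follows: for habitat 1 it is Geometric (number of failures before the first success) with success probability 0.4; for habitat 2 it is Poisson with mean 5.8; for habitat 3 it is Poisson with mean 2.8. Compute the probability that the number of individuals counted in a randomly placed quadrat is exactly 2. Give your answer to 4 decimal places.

Conditional on each habitat, P(X = 2): 1: 0.144; 2: 0.0509235; 3: 0.238375.
By total probability, P(X = 2) = 0.39·0.144 + 0.39·0.0509235 + 0.22·0.238375 = 0.128463.

0.1285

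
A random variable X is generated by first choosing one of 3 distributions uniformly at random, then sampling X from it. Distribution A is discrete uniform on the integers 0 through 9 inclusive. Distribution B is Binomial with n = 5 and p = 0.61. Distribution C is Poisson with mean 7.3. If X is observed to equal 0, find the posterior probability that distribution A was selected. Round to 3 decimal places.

Likelihoods P(X=0 | ·): A: 0.1; B: 0.00902242; C: 0.000675539.
Posterior ∝ prior × likelihood. Numerator for A: 0.333333·0.1 = 0.0333333.
Normalizing constant: 0.333333·0.1 + 0.333333·0.00902242 + 0.333333·0.000675539 = 0.036566.
P(A | observation) = 0.0333333 / 0.036566 = 0.911594.

0.912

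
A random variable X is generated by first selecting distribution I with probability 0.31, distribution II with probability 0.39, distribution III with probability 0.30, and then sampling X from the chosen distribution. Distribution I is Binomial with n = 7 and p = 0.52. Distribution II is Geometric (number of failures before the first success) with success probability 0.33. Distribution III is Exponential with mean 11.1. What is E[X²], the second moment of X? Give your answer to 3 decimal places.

For each component E[X²] = Var + (mean)², giving I: 14.9968; II: 10.2746; III: 246.42.
Overall E[X²] = 0.31·14.9968 + 0.39·10.2746 + 0.3·246.42 = 82.5821.

82.582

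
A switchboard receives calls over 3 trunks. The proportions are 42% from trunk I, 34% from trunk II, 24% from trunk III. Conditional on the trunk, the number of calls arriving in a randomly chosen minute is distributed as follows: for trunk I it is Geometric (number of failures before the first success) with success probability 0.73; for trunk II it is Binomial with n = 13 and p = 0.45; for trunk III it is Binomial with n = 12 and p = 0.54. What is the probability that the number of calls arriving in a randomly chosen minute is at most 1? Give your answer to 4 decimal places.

Conditional on each trunk, P(X ≤ 1): I: 0.9271; II: 0.00490379; III: 0.00135424.
By total probability, P(X ≤ 1) = 0.42·0.9271 + 0.34·0.00490379 + 0.24·0.00135424 = 0.391374.

0.3914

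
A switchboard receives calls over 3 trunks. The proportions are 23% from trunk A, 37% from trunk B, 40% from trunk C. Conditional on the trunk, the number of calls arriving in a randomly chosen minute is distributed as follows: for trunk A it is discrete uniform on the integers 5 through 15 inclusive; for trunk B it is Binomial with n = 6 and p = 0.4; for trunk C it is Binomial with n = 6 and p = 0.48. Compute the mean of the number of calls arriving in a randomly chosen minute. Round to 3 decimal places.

Component means — A: 10; B: 2.4; C: 2.88.
E[X] = 0.23·10 + 0.37·2.4 + 0.4·2.88 = 4.34.

4.340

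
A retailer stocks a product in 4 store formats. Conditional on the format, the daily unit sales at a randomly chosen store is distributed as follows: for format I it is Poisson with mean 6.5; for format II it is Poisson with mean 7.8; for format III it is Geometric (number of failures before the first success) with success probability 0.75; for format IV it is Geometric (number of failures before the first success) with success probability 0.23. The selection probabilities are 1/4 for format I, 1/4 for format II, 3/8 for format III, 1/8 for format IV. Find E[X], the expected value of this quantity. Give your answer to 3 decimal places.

4.118

Component means — I: 6.5; II: 7.8; III: 0.333333; IV: 3.34783.
E[X] = 0.25·6.5 + 0.25·7.8 + 0.375·0.333333 + 0.125·3.34783 = 4.11848.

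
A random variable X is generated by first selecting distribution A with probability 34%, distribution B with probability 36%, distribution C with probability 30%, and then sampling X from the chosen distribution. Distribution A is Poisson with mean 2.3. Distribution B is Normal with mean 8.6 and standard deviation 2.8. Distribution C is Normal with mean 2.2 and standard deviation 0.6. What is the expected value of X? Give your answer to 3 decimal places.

Component means — A: 2.3; B: 8.6; C: 2.2.
E[X] = 0.34·2.3 + 0.36·8.6 + 0.3·2.2 = 4.538.

4.538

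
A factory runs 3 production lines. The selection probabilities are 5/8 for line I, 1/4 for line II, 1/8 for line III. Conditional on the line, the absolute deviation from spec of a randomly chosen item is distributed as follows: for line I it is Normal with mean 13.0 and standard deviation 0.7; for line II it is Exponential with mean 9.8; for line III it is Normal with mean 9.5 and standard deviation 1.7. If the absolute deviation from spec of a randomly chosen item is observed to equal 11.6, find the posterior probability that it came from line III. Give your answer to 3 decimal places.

0.196

Likelihoods f(11.6 | ·): I: 0.07713; II: 0.03124; III: 0.109422.
Posterior ∝ prior × likelihood. Numerator for III: 0.125·0.109422 = 0.0136778.
Normalizing constant: 0.625·0.07713 + 0.25·0.03124 + 0.125·0.109422 = 0.069694.
P(III | observation) = 0.0136778 / 0.069694 = 0.196255.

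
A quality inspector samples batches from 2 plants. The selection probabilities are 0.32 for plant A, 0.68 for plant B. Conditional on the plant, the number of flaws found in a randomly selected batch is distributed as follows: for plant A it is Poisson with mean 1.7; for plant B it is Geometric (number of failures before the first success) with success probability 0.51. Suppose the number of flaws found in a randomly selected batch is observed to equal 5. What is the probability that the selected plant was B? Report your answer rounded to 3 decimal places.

0.586

Likelihoods P(X=5 | ·): A: 0.0216154; B: 0.0144062.
Posterior ∝ prior × likelihood. Numerator for B: 0.68·0.0144062 = 0.00979624.
Normalizing constant: 0.32·0.0216154 + 0.68·0.0144062 = 0.0167132.
P(B | observation) = 0.00979624 / 0.0167132 = 0.586139.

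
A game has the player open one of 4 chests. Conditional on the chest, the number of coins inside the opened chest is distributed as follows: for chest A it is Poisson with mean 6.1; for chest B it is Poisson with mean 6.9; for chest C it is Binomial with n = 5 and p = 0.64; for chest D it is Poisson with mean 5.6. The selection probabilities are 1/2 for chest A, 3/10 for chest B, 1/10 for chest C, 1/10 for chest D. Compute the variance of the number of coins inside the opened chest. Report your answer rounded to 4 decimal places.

6.8432

Per component, A: μ=6.1, E[X²]=43.31; B: μ=6.9, E[X²]=54.51; C: μ=3.2, E[X²]=11.392; D: μ=5.6, E[X²]=36.96.
E[X] = 0.5·6.1 + 0.3·6.9 + 0.1·3.2 + 0.1·5.6 = 6.
E[X²] = 0.5·43.31 + 0.3·54.51 + 0.1·11.392 + 0.1·36.96 = 42.8432.
Var(X) = E[X²] − (E[X])² = 42.8432 − 36 = 6.8432.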